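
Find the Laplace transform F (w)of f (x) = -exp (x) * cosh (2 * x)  (1 - w)/ ( (w - 1)^2 - 4)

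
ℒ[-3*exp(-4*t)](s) -3/(s+4)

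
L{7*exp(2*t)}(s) 7/(s - 2)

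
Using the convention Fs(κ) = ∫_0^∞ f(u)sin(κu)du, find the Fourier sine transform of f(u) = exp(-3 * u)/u atan(κ/3)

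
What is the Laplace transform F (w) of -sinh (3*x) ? -3/ (w^2-9) 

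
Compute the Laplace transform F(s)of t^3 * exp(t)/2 3/(s - 1)^4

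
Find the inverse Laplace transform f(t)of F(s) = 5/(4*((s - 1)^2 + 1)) 5*exp(t)*sin(t)/4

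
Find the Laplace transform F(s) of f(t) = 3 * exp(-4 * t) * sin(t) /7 3/(7 * ((s + 4) ^2 + 1) ) 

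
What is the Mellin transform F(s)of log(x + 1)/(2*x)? -pi*csc(pi*s)/(2*s - 2)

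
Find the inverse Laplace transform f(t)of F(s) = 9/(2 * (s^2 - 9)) 3 * sinh(3 * t)/2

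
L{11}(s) 11/s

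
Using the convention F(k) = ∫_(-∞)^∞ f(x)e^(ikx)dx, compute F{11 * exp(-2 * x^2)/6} 11 * sqrt(2) * sqrt(pi) * exp(-k^2/8)/12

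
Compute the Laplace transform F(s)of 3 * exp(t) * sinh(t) 3/(s * (s - 2))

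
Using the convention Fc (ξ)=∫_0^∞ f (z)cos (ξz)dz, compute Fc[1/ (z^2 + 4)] pi * exp (-2 * ξ)/4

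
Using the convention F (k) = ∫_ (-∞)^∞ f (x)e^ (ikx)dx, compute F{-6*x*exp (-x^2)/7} -3*I*sqrt (pi)*k*exp (-k^2/4)/7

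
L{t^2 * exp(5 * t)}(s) 2/(s - 5)^3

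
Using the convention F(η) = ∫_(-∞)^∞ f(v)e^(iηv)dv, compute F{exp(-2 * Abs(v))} 4/(η^2 + 4)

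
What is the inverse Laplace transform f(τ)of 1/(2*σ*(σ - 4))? exp(2*τ)*sinh(2*τ)/4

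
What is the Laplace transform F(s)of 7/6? 7/(6*s)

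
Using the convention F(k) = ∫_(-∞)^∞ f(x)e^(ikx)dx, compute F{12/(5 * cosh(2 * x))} 6 * pi/(5 * cosh(pi * k/4))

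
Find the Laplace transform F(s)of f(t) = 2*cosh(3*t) 2*s/(s^2-9)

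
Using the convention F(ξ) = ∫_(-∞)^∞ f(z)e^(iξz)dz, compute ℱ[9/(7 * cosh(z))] 9 * pi/(7 * cosh(pi * ξ/2))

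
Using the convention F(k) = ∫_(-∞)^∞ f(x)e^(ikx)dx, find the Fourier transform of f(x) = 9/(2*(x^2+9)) 3*pi*exp(-3*Abs(k))/2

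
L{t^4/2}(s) 12/s^5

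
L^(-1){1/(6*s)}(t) 1/6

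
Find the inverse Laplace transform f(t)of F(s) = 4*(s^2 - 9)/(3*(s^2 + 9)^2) 4*t*cos(3*t)/3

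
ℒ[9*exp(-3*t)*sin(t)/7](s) 9/(7*((s + 3)^2 + 1))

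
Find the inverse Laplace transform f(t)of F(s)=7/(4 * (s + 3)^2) 7 * t * exp(-3 * t)/4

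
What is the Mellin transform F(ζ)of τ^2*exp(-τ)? gamma(ζ + 2)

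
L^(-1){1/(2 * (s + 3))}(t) exp(-3 * t)/2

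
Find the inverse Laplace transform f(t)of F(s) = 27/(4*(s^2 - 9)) 9*sinh(3*t)/4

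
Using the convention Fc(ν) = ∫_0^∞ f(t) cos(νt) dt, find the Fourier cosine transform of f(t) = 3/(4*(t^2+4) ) 3*pi*exp(-2*ν) /16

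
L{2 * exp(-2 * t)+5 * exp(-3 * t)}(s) 5/(s+3)+2/(s+2)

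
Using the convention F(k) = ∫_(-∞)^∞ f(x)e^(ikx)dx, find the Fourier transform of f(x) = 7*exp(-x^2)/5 7*sqrt(pi)*exp(-k^2/4)/5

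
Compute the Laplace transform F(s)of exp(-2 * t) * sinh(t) 1/((s + 2)^2 - 1)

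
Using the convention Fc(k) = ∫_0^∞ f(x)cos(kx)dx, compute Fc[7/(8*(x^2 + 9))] 7*pi*exp(-3*k)/48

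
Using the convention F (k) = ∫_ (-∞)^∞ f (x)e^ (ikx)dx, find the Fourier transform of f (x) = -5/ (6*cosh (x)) -5*pi/ (6*cosh (pi*k/2))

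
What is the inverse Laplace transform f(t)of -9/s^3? -9*t^2/2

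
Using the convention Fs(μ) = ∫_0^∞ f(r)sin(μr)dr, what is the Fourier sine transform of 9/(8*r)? 9*pi/16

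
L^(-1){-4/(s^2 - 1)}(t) -4 * sinh(t)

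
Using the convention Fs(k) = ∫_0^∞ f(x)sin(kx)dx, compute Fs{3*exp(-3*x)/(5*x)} 3*atan(k/3)/5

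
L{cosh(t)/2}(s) s/(2 * (s^2 - 1))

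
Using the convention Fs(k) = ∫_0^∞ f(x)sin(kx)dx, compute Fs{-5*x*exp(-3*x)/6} -5*k/(k^2 + 9)^2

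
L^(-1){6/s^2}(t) 6 * t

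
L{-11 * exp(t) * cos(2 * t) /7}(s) 11 * (1 - s) /(7 * ((s - 1) ^2 + 4) ) 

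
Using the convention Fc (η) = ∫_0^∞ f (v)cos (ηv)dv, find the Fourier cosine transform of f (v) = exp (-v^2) sqrt (pi) * exp (-η^2/4)/2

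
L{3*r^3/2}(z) 9/z^4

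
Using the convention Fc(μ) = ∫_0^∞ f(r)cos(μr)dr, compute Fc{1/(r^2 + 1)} pi*exp(-μ)/2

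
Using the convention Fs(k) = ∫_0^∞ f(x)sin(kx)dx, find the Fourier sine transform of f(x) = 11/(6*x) 11*pi/12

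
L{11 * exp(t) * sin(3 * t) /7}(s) 33/(7 * ((s - 1) ^2 + 9) ) 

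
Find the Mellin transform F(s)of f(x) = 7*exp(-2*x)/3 7*gamma(s)/(3*2^s)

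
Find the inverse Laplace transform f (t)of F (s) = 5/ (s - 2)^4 5 * t^3 * exp (2 * t)/6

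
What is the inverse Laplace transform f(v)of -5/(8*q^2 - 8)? -5*sinh(v)/8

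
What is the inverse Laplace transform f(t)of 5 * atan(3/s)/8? 5 * sin(3 * t)/(8 * t)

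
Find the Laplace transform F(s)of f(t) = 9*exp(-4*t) 9/(s + 4)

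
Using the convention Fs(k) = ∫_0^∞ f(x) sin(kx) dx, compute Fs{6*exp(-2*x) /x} 6*atan(k/2) 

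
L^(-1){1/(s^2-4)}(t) sinh(2*t)/2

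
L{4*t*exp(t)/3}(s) 4/(3*(s - 1)^2)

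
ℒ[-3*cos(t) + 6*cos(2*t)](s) 6*s/(s^2 + 4)-3*s/(s^2 + 1)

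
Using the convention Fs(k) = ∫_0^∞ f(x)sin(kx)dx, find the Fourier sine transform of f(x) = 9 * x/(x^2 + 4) 9 * pi * exp(-2 * k)/2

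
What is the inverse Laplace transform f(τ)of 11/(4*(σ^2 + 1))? 11*sin(τ)/4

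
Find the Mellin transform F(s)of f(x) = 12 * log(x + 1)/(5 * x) -12 * pi * csc(pi * s)/(5 * s - 5)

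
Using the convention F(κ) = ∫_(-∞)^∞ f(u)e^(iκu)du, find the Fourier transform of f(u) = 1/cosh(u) pi/cosh(pi * κ/2)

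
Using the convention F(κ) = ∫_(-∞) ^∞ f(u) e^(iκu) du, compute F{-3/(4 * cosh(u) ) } -3 * pi/(4 * cosh(pi * κ/2) ) 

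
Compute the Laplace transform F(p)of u p^(-2)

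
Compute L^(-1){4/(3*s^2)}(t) 4*t/3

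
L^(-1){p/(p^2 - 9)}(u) cosh(3*u)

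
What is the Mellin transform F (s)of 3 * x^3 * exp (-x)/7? 3 * gamma (s + 3)/7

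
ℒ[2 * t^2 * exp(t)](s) 4/(s - 1)^3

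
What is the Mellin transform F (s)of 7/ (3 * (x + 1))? 7 * pi * csc (pi * s)/3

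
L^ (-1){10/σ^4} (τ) 5*τ^3/3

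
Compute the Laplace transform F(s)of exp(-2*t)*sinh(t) 1/((s + 2)^2 - 1)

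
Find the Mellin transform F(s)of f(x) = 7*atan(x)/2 -7*pi*sec(pi*s/2)/(4*s)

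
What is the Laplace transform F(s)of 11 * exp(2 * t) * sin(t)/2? 11/(2 * ((s - 2)^2 + 1))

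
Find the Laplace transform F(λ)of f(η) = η λ^(-2)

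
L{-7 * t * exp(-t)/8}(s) -7/(8 * (s + 1)^2)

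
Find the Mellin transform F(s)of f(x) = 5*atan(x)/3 -5*pi*sec(pi*s/2)/(6*s)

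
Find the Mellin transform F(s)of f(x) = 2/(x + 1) 2 * pi * csc(pi * s)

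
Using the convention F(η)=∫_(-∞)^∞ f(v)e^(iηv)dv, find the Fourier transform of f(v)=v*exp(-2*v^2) sqrt(2)*I*sqrt(pi)*η*exp(-η^2/8)/8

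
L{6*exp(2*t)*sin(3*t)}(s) 18/((s - 2)^2 + 9)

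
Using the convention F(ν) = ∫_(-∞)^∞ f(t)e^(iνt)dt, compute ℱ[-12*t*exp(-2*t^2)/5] -3*sqrt(2)*I*sqrt(pi)*ν*exp(-ν^2/8)/10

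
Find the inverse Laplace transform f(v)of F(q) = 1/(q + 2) exp(-2*v)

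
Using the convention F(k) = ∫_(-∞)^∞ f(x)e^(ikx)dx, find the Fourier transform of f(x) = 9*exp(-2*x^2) 9*sqrt(2)*sqrt(pi)*exp(-k^2/8)/2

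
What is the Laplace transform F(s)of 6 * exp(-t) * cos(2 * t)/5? 6 * (s + 1)/(5 * ((s + 1)^2 + 4))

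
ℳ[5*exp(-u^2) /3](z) 5*gamma(z/2) /6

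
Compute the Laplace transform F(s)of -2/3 -2/(3 * s)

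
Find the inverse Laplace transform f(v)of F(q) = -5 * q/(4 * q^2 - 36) -5 * cosh(3 * v)/4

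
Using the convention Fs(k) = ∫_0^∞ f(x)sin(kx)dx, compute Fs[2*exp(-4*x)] 2*k/(k^2 + 16)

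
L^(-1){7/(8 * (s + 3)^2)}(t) 7 * t * exp(-3 * t)/8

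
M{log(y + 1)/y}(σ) -pi * csc(pi * σ)/(σ - 1)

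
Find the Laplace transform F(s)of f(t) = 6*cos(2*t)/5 6*s/(5*(s^2+4))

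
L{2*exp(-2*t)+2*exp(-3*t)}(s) 2/(s+3)+2/(s+2)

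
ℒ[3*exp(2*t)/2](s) 3/(2*(s - 2))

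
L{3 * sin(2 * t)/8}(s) 3/(4 * (s^2 + 4))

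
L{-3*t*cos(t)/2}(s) 3*(1 - s^2)/(2*(s^2 + 1)^2)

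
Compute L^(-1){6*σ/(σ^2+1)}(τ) 6*cos(τ)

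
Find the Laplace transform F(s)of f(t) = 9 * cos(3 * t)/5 9 * s/(5 * (s^2 + 9))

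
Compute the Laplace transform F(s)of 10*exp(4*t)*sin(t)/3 10/(3*((s - 4)^2 + 1))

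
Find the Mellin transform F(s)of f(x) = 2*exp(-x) 2*gamma(s)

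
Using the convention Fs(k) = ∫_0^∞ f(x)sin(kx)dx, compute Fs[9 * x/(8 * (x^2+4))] 9 * pi * exp(-2 * k)/16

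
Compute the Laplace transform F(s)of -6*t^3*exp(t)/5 -36/(5*(s - 1)^4)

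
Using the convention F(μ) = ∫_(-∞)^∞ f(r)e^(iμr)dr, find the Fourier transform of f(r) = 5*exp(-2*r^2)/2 5*sqrt(2)*sqrt(pi)*exp(-μ^2/8)/4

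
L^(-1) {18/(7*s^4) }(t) 3*t^3/7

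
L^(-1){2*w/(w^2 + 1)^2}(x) x*sin(x)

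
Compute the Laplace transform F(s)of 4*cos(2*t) 4*s/(s^2 + 4)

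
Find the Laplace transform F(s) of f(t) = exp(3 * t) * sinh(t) 1/((s - 3) ^2 - 1) 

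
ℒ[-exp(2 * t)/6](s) -1/(6 * s - 12)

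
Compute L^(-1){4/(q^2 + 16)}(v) sin(4 * v)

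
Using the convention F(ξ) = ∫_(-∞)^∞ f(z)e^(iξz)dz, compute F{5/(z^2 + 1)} 5*pi*exp(-Abs(ξ))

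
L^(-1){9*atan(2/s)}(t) 9*sin(2*t)/t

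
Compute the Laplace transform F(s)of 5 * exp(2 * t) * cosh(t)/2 5 * (s - 2)/(2 * ((s - 2)^2-1))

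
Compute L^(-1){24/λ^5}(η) η^4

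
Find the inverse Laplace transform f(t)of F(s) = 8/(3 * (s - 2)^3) 4 * t^2 * exp(2 * t)/3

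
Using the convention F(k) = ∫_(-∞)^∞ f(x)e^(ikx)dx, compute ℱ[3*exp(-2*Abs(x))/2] 6/(k^2 + 4)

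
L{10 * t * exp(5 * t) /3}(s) 10/(3 * (s - 5) ^2) 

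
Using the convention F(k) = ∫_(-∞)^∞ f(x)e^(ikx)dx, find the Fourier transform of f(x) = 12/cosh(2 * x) 6 * pi/cosh(pi * k/4)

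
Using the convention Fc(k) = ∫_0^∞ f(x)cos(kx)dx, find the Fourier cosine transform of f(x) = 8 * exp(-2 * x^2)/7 2 * sqrt(2) * sqrt(pi) * exp(-k^2/8)/7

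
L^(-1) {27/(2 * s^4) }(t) 9 * t^3/4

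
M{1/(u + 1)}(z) pi * csc(pi * z)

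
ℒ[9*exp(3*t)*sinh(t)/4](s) 9/(4*((s - 3)^2 - 1))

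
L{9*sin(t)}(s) 9/(s^2 + 1)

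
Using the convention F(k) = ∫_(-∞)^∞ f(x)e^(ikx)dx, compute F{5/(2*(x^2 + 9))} 5*pi*exp(-3*Abs(k))/6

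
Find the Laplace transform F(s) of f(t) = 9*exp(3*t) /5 9/(5*(s - 3) ) 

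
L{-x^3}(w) -6/w^4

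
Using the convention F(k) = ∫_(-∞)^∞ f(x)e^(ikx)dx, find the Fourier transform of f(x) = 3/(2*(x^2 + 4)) 3*pi*exp(-2*Abs(k))/4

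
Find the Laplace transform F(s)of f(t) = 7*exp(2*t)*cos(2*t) 7*(s - 2)/((s - 2)^2 + 4)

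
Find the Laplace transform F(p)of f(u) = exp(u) 1/(p - 1)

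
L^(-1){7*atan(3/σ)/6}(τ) 7*sin(3*τ)/(6*τ)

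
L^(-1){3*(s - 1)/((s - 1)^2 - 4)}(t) 3*exp(t)*cosh(2*t)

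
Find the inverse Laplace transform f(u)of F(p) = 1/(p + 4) exp(-4*u)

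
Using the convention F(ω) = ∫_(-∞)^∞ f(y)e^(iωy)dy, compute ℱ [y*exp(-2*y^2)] sqrt(2)*I*sqrt(pi)*ω*exp(-ω^2/8)/8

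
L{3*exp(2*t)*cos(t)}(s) 3*(s - 2)/((s - 2)^2+1)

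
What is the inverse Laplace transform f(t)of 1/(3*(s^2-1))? sinh(t)/3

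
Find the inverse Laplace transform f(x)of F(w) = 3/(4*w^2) 3*x/4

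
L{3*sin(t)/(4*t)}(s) 3*atan(1/s)/4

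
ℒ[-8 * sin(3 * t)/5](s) -24/(5 * s^2 + 45)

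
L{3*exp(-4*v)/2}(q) 3/(2*(q + 4))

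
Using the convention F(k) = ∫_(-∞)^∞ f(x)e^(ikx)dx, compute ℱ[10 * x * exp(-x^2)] 5 * I * sqrt(pi) * k * exp(-k^2/4)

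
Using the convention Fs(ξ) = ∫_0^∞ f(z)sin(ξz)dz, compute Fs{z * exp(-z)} 2 * ξ/(ξ^2 + 1)^2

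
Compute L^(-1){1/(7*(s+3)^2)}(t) t*exp(-3*t)/7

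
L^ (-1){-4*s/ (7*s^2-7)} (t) -4*cosh (t)/7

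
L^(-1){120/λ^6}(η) η^5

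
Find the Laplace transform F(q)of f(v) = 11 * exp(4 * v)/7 11/(7 * (q - 4))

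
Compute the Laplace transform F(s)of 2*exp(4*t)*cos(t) 2*(s - 4)/((s - 4)^2 + 1)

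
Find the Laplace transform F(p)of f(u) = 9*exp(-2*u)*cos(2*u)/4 9*(p + 2)/(4*((p + 2)^2 + 4))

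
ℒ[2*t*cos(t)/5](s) 2*(s^2 - 1)/(5*(s^2+1)^2)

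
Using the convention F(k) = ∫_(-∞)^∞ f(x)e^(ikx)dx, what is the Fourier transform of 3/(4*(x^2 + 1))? 3*pi*exp(-Abs(k))/4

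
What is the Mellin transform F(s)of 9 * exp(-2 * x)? 9 * gamma(s)/2^s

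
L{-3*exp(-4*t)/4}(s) -3/(4*s + 16)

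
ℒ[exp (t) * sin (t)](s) 1/ ( (s - 1)^2 + 1)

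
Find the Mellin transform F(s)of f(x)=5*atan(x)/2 -5*pi*sec(pi*s/2)/(4*s)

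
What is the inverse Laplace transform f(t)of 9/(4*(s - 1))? 9*exp(t)/4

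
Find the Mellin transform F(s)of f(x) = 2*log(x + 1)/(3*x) -2*pi*csc(pi*s)/(3*s - 3)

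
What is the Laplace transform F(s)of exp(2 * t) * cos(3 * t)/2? (s - 2)/(2 * ((s - 2)^2 + 9))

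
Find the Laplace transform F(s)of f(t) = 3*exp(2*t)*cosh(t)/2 3*(s - 2)/(2*((s - 2)^2 - 1))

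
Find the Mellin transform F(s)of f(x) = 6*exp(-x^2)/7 3*gamma(s/2)/7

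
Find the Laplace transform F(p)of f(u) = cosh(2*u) p/(p^2 - 4)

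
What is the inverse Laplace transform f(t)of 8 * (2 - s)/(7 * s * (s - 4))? -8 * exp(2 * t) * cosh(2 * t)/7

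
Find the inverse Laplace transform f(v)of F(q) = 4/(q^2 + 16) sin(4 * v)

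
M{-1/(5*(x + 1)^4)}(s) pi*(s - 3)*(s - 2)*(s - 1)/(30*sin(pi*s))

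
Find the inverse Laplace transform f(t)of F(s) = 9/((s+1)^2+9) 3 * exp(-t) * sin(3 * t)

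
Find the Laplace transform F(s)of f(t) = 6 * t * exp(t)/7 6/(7 * (s - 1)^2)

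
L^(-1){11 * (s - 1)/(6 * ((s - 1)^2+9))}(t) 11 * exp(t) * cos(3 * t)/6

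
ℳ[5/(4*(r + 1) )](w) 5*pi*csc(pi*w) /4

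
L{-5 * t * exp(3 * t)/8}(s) -5/(8 * (s - 3)^2)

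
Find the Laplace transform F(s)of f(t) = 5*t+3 3/s+5/s^2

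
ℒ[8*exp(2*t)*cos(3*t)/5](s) 8*(s - 2)/(5*((s - 2)^2 + 9))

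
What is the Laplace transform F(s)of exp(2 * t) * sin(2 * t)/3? 2/(3 * ((s - 2)^2 + 4))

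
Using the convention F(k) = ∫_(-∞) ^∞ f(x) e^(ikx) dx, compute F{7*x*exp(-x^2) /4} 7*I*sqrt(pi)*k*exp(-k^2/4) /8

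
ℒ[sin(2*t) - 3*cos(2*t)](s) 2/(s^2 + 4) - 3*s/(s^2 + 4)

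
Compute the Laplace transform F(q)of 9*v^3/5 54/(5*q^4)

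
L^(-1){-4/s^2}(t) -4*t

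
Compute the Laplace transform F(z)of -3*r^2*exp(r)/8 -3/(4*(z - 1)^3)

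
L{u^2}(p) 2/p^3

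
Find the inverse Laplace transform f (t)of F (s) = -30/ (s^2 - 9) -10*sinh (3*t)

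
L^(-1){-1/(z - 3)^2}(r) -r*exp(3*r)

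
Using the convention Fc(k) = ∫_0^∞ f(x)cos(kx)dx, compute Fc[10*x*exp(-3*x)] 10*(9 - k^2)/(k^2 + 9)^2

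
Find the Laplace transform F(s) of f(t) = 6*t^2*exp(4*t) 12/(s - 4) ^3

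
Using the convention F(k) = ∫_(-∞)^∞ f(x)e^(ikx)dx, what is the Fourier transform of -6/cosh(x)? -6*pi/cosh(pi*k/2)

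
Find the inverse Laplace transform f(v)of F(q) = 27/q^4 9*v^3/2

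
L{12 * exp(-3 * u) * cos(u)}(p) 12 * (p + 3)/((p + 3)^2 + 1)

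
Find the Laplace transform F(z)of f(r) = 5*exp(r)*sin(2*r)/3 10/(3*((z - 1)^2 + 4))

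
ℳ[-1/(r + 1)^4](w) pi*(w - 3)*(w - 2)*(w - 1)/(6*sin(pi*w))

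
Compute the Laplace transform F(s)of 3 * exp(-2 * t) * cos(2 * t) 3 * (s + 2)/((s + 2)^2 + 4)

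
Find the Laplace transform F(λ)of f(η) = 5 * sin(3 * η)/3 5/(λ^2 + 9)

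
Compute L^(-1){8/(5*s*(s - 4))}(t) 4*exp(2*t)*sinh(2*t)/5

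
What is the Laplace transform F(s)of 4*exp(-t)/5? 4/(5*(s + 1))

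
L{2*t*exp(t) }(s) 2/(s - 1) ^2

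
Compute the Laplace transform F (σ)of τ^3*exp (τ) 6/ (σ - 1)^4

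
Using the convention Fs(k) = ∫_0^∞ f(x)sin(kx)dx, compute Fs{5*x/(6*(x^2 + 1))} 5*pi*exp(-k)/12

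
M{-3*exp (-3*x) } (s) -3^ (1 - s)*gamma (s) 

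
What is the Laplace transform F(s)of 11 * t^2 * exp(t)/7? 22/(7 * (s - 1)^3)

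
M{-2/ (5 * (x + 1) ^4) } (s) pi * (s - 3) * (s - 2) * (s - 1) / (15 * sin (pi * s) ) 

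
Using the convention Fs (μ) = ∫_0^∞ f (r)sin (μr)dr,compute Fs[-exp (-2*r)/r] -atan (μ/2)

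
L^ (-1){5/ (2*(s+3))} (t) 5*exp (-3*t)/2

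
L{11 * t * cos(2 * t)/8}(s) 11 * (s^2 - 4)/(8 * (s^2 + 4)^2)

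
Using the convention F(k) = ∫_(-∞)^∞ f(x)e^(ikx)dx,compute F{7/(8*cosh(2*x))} 7*pi/(16*cosh(pi*k/4))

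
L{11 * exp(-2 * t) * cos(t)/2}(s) 11 * (s + 2)/(2 * ((s + 2)^2 + 1))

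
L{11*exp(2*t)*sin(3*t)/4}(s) 33/(4*((s - 2)^2 + 9))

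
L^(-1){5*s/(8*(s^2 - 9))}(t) 5*cosh(3*t)/8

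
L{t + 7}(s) 7/s + s^(-2)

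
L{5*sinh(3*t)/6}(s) 5/(2*(s^2 - 9))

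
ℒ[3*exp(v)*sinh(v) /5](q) 3/(5*q*(q - 2) ) 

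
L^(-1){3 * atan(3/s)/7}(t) 3 * sin(3 * t)/(7 * t)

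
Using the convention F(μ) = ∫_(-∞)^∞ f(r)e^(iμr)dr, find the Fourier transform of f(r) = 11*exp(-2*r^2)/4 11*sqrt(2)*sqrt(pi)*exp(-μ^2/8)/8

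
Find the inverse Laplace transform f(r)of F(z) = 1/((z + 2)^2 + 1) exp(-2*r)*sin(r)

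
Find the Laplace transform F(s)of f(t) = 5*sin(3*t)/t 5*atan(3/s)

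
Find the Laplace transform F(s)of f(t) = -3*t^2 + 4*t 4/s^2 - 6/s^3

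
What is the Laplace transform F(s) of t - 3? s^(-2) - 3/s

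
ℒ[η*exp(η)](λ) (λ - 1)^(-2)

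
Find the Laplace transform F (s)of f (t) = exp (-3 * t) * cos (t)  (s+3)/ ( (s+3)^2+1)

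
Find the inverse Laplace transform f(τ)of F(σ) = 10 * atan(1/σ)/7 10 * sin(τ)/(7 * τ)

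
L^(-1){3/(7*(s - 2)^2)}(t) 3*t*exp(2*t)/7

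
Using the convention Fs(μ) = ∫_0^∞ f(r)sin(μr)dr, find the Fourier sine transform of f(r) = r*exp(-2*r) 4*μ/(μ^2 + 4)^2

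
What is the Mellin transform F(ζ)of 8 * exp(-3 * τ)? 8 * gamma(ζ)/3^ζ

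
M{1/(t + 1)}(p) pi * csc(pi * p)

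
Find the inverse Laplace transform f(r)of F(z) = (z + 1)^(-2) r*exp(-r)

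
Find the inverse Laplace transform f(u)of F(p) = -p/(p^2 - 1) -cosh(u)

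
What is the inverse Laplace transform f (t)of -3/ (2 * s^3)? -3 * t^2/4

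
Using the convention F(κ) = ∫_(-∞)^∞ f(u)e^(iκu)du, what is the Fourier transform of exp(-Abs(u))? 2/(κ^2 + 1)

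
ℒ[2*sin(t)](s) 2/(s^2 + 1)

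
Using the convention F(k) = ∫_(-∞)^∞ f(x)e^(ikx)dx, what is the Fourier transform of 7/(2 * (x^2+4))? 7 * pi * exp(-2 * Abs(k))/4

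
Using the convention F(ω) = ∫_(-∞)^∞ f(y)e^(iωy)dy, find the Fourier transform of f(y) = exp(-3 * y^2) sqrt(3) * sqrt(pi) * exp(-ω^2/12)/3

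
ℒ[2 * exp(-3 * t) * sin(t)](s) 2/((s + 3)^2 + 1)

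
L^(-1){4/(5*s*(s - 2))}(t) 4*exp(t)*sinh(t)/5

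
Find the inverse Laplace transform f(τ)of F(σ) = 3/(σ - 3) 3*exp(3*τ)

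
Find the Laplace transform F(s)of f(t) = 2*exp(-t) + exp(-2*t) 1/(s + 2) + 2/(s + 1)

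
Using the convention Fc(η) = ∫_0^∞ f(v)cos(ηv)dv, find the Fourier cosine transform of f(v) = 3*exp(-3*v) 9/(η^2 + 9)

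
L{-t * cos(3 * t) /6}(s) (9 - s^2) /(6 * (s^2 + 9) ^2) 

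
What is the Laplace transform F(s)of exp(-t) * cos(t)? (s + 1)/((s + 1)^2 + 1)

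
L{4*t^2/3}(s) 8/(3*s^3)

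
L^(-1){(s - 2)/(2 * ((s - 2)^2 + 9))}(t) exp(2 * t) * cos(3 * t)/2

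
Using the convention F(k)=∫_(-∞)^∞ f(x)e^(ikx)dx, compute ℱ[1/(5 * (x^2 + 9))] pi * exp(-3 * Abs(k))/15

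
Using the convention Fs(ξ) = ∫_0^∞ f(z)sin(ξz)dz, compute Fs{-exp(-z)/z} -atan(ξ)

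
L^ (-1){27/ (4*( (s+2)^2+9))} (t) 9*exp (-2*t)*sin (3*t)/4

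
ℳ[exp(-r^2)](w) gamma(w/2) /2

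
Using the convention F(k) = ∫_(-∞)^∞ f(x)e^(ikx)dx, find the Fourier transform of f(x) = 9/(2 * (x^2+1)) 9 * pi * exp(-Abs(k))/2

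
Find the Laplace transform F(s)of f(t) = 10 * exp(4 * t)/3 10/(3 * (s - 4))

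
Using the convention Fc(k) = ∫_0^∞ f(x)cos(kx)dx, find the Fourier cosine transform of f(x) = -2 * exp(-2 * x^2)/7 -sqrt(2) * sqrt(pi) * exp(-k^2/8)/14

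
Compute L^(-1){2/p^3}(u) u^2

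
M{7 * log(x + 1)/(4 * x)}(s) -7 * pi * csc(pi * s)/(4 * s - 4)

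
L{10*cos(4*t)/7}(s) 10*s/(7*(s^2 + 16))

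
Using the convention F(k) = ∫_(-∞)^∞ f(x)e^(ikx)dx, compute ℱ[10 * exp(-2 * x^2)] 5 * sqrt(2) * sqrt(pi) * exp(-k^2/8)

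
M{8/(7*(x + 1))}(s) 8*pi*csc(pi*s)/7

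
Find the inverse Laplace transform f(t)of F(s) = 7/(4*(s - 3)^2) 7*t*exp(3*t)/4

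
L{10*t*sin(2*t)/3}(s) 40*s/(3*(s^2 + 4)^2)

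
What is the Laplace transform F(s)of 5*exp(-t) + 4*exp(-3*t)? 5/(s + 1) + 4/(s + 3)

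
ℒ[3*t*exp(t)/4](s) 3/(4*(s - 1)^2)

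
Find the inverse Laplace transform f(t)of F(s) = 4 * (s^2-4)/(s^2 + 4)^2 4 * t * cos(2 * t)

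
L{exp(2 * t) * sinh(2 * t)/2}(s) 1/(s * (s - 4))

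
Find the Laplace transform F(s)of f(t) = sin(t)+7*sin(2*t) 14/(s^2+4)+1/(s^2+1)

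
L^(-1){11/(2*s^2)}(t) 11*t/2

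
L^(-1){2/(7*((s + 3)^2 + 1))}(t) 2*exp(-3*t)*sin(t)/7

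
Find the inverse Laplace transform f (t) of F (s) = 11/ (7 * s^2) 11 * t/7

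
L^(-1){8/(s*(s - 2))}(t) 8*exp(t)*sinh(t)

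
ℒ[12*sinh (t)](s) 12/ (s^2 - 1)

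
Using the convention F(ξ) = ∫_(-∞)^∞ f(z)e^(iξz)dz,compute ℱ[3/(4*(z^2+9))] pi*exp(-3*Abs(ξ))/4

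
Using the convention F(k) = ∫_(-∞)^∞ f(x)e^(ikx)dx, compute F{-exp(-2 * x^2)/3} -sqrt(2) * sqrt(pi) * exp(-k^2/8)/6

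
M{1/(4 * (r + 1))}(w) pi * csc(pi * w)/4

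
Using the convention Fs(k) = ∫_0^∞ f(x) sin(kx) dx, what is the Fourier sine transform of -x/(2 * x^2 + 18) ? -pi * exp(-3 * k) /4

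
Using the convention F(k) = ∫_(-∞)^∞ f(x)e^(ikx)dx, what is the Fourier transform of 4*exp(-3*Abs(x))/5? 24/(5*(k^2 + 9))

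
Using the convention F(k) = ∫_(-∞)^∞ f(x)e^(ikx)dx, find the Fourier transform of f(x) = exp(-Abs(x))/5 2/(5 * (k^2+1))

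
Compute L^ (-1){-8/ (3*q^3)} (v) -4*v^2/3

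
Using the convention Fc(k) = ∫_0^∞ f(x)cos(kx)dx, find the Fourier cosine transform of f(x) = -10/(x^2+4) -5 * pi * exp(-2 * k)/2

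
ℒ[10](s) 10/s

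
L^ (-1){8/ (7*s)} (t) 8/7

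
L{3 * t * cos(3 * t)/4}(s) 3 * (s^2 - 9)/(4 * (s^2+9)^2)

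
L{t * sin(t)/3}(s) 2 * s/(3 * (s^2 + 1)^2)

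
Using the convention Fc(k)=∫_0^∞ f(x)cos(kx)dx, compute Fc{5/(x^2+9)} 5 * pi * exp(-3 * k)/6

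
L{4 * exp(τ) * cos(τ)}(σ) 4 * (σ - 1)/((σ - 1)^2 + 1)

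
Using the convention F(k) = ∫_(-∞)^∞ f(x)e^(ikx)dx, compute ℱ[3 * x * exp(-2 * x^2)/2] 3 * sqrt(2) * I * sqrt(pi) * k * exp(-k^2/8)/16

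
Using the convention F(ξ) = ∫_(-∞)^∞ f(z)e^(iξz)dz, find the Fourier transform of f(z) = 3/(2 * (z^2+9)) pi * exp(-3 * Abs(ξ))/2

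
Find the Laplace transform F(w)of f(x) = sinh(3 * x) 3/(w^2-9)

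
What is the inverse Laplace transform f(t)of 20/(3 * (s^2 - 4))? 10 * sinh(2 * t)/3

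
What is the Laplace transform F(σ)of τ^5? 120/σ^6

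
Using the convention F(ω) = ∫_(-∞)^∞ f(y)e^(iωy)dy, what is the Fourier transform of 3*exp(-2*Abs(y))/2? 6/(ω^2 + 4)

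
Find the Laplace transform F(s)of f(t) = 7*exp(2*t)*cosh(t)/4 7*(s - 2)/(4*((s - 2)^2 - 1))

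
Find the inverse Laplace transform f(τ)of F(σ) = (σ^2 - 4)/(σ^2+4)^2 τ * cos(2 * τ)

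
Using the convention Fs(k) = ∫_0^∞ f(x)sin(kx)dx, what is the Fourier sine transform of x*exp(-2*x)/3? 4*k/(3*(k^2 + 4)^2)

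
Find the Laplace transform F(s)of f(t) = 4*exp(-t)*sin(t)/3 4/(3*((s+1)^2+1))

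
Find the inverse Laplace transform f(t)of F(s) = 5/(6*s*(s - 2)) 5*exp(t)*sinh(t)/6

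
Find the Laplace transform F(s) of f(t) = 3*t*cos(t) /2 3*(s^2-1) /(2*(s^2 + 1) ^2) 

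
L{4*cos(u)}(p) 4*p/(p^2 + 1)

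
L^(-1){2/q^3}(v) v^2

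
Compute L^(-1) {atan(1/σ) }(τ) sin(τ) /τ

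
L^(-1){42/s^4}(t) 7*t^3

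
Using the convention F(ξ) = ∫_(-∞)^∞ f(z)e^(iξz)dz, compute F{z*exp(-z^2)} I*sqrt(pi)*ξ*exp(-ξ^2/4)/2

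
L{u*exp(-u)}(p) (p+1)^(-2)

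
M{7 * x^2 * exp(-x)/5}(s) 7 * gamma(s + 2)/5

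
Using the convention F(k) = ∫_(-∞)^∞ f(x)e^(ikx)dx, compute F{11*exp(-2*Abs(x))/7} 44/(7*(k^2 + 4))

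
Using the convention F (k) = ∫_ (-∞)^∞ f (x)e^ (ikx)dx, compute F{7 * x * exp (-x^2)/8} 7 * I * sqrt (pi) * k * exp (-k^2/4)/16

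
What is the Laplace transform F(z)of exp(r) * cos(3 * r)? (z - 1)/((z - 1)^2 + 9)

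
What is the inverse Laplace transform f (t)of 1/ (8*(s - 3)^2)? t*exp (3*t)/8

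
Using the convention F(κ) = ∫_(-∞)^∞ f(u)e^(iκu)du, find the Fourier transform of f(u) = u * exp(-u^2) I * sqrt(pi) * κ * exp(-κ^2/4)/2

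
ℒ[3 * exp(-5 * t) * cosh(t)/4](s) 3 * (s + 5)/(4 * ((s + 5)^2-1))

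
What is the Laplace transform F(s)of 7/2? 7/(2*s)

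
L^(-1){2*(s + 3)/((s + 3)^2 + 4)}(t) 2*exp(-3*t)*cos(2*t)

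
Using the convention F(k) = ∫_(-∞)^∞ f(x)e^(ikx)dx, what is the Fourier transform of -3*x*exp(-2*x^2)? -3*sqrt(2)*I*sqrt(pi)*k*exp(-k^2/8)/8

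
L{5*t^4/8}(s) 15/s^5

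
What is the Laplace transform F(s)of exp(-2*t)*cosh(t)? (s + 2)/((s + 2)^2 - 1)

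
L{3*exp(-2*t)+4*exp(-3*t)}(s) 4/(s+3)+3/(s+2)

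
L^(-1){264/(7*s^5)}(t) 11*t^4/7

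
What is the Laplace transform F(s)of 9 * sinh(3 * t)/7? 27/(7 * (s^2 - 9))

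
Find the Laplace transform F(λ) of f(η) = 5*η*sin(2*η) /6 10*λ/(3*(λ^2 + 4) ^2) 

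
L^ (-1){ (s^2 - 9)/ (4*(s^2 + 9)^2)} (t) t*cos (3*t)/4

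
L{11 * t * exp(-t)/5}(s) 11/(5 * (s + 1)^2)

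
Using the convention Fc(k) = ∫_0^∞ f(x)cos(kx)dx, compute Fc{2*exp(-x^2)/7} sqrt(pi)*exp(-k^2/4)/7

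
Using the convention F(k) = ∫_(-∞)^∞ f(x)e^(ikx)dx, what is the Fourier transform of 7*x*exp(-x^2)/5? 7*I*sqrt(pi)*k*exp(-k^2/4)/10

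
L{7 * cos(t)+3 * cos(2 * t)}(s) 7 * s/(s^2+1)+3 * s/(s^2+4)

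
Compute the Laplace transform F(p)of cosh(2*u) p/(p^2 - 4)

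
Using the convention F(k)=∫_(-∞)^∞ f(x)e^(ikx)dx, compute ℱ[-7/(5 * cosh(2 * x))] -7 * pi/(10 * cosh(pi * k/4))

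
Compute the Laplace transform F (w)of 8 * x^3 48/w^4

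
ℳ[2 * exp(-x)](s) 2 * gamma(s)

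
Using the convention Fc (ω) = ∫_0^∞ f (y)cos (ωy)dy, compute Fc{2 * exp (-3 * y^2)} sqrt (3) * sqrt (pi) * exp (-ω^2/12)/3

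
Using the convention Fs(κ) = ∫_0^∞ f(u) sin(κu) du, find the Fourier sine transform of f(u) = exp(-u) κ/(κ^2 + 1) 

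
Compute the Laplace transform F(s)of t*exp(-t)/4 1/(4*(s + 1)^2)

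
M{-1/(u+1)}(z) -pi*csc(pi*z)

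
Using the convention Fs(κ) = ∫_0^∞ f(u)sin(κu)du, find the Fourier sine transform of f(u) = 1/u pi/2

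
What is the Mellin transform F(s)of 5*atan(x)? -5*pi*sec(pi*s/2)/(2*s)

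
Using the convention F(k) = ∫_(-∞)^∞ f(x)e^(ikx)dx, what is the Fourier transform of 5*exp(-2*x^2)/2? 5*sqrt(2)*sqrt(pi)*exp(-k^2/8)/4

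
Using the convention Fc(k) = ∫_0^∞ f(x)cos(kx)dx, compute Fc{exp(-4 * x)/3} 4/(3 * (k^2 + 16))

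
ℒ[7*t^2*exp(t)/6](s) 7/(3*(s - 1)^3)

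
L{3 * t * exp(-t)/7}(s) 3/(7 * (s + 1)^2)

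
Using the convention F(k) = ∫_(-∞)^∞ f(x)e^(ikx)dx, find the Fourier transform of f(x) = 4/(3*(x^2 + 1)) 4*pi*exp(-Abs(k))/3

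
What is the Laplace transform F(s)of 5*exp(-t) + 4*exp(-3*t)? 4/(s + 3) + 5/(s + 1)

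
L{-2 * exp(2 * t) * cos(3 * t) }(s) 2 * (2 - s) /((s - 2) ^2 + 9) 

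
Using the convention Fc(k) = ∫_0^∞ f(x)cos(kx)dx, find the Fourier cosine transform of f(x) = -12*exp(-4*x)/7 -48/(7*k^2 + 112)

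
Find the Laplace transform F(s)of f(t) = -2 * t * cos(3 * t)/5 2 * (9 - s^2)/(5 * (s^2 + 9)^2)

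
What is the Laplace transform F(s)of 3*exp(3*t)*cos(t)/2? 3*(s - 3)/(2*((s - 3)^2 + 1))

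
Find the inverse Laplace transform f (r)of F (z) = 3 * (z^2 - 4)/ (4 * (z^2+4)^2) 3 * r * cos (2 * r)/4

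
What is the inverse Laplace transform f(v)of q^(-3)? v^2/2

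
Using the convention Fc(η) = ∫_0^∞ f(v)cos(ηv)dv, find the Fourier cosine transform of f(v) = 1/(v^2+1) pi * exp(-η)/2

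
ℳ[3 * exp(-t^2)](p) 3 * gamma(p/2)/2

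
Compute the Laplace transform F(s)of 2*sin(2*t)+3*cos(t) 4/(s^2+4)+3*s/(s^2+1)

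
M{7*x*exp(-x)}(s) 7*gamma(s+1)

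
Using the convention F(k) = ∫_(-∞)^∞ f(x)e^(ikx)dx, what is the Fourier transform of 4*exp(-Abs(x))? 8/(k^2 + 1)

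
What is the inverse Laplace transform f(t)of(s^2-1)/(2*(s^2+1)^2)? t*cos(t)/2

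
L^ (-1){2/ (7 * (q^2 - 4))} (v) sinh (2 * v)/7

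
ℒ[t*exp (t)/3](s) 1/ (3*(s - 1)^2)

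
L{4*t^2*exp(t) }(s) 8/(s - 1) ^3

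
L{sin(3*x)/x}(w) atan(3/w)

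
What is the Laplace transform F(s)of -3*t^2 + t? s^(-2) - 6/s^3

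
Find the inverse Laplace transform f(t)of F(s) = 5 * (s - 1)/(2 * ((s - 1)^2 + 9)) 5 * exp(t) * cos(3 * t)/2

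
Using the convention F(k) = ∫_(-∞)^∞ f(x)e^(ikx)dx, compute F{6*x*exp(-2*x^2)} 3*sqrt(2)*I*sqrt(pi)*k*exp(-k^2/8)/4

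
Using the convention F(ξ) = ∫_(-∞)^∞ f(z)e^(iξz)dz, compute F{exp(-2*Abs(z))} 4/(ξ^2 + 4)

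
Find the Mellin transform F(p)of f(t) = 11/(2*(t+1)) 11*pi*csc(pi*p)/2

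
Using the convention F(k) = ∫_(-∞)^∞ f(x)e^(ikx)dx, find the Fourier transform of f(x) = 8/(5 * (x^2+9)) 8 * pi * exp(-3 * Abs(k))/15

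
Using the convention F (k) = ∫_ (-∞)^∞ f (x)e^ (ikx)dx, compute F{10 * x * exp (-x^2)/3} 5 * I * sqrt (pi) * k * exp (-k^2/4)/3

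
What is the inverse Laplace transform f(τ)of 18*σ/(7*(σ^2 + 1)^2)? 9*τ*sin(τ)/7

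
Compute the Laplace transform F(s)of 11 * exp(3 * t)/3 11/(3 * (s - 3))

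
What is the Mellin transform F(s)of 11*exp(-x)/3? 11*gamma(s)/3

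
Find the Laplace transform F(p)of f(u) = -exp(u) -1/(p - 1)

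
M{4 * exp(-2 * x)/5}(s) 2^(2 - s) * gamma(s)/5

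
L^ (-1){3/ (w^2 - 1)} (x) 3*sinh (x)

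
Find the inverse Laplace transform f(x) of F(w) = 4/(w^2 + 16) sin(4 * x) 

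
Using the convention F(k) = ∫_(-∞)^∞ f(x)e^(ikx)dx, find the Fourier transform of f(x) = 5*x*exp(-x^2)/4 5*I*sqrt(pi)*k*exp(-k^2/4)/8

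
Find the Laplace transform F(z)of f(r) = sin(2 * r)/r atan(2/z)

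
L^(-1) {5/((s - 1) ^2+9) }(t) 5 * exp(t) * sin(3 * t) /3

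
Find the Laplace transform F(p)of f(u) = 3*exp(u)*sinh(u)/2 3/(2*p*(p - 2))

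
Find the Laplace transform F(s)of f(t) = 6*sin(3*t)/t 6*atan(3/s)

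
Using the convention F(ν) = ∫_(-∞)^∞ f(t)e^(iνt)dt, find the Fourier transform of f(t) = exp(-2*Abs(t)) 4/(ν^2 + 4)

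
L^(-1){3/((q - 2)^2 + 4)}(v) 3*exp(2*v)*sin(2*v)/2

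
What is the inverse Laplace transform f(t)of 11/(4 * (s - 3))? 11 * exp(3 * t)/4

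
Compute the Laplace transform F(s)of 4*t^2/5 8/(5*s^3)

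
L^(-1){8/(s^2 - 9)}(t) 8 * sinh(3 * t)/3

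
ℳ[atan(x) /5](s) -pi*sec(pi*s/2) /(10*s) 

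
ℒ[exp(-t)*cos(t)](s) (s + 1)/((s + 1)^2 + 1)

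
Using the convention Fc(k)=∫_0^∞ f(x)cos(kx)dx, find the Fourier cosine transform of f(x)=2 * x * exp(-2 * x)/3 2 * (4 - k^2)/(3 * (k^2 + 4)^2)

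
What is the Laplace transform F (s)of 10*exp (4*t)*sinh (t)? 10/ ( (s - 4)^2 - 1)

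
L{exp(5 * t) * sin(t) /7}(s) 1/(7 * ((s - 5) ^2 + 1) ) 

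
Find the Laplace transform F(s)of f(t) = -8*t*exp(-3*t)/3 -8/(3*(s + 3)^2)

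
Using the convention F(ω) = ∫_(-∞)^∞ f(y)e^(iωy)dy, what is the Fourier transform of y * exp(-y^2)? I * sqrt(pi) * ω * exp(-ω^2/4)/2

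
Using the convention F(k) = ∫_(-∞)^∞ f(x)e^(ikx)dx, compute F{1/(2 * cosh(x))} pi/(2 * cosh(pi * k/2))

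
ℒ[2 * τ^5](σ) 240/σ^6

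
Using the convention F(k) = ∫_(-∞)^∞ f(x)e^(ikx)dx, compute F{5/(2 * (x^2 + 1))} 5 * pi * exp(-Abs(k))/2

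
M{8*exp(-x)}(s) 8*gamma(s)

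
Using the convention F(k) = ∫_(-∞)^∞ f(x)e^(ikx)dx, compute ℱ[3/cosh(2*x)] 3*pi/(2*cosh(pi*k/4))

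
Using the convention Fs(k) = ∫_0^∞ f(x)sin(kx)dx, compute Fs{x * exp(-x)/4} k/(2 * (k^2+1)^2)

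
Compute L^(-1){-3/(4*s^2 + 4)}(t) -3*sin(t)/4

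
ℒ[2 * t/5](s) 2/(5 * s^2)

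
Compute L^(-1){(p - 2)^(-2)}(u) u * exp(2 * u)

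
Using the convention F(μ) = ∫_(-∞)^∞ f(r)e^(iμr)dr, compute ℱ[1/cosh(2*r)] pi/(2*cosh(pi*μ/4))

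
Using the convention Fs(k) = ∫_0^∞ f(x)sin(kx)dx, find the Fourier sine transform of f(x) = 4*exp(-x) 4*k/(k^2+1)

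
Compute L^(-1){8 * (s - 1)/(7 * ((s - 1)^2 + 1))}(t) 8 * exp(t) * cos(t)/7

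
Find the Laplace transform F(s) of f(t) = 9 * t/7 9/(7 * s^2) 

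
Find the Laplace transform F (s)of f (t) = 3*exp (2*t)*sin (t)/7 3/ (7*( (s - 2)^2 + 1))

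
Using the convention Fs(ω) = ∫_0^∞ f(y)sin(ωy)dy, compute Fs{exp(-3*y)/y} atan(ω/3)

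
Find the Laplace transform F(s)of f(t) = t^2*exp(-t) 2/(s + 1)^3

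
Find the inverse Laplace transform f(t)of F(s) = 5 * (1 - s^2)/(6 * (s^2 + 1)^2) -5 * t * cos(t)/6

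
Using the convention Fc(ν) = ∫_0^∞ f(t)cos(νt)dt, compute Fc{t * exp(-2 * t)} (4 - ν^2)/(ν^2 + 4)^2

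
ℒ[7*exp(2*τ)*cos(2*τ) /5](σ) 7*(σ - 2) /(5*((σ - 2) ^2 + 4) ) 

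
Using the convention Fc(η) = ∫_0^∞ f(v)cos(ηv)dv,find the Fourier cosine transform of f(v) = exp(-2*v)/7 2/(7*(η^2+4))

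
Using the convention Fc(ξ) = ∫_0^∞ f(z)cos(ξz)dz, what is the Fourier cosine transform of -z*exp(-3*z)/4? (ξ^2-9)/(4*(ξ^2 + 9)^2)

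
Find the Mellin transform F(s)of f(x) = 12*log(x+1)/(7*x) -12*pi*csc(pi*s)/(7*s - 7)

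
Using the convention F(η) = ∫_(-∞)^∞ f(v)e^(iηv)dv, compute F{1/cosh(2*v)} pi/(2*cosh(pi*η/4))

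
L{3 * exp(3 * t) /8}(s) 3/(8 * (s - 3) ) 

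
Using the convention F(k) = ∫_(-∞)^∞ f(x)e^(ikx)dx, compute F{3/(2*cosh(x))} 3*pi/(2*cosh(pi*k/2))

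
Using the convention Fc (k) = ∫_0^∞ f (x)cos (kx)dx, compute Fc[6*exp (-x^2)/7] 3*sqrt (pi)*exp (-k^2/4)/7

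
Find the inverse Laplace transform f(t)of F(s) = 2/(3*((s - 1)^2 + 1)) 2*exp(t)*sin(t)/3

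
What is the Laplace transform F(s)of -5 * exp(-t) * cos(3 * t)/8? 5 * (-s - 1)/(8 * ((s+1)^2+9))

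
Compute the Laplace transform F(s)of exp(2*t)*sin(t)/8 1/(8*((s - 2)^2 + 1))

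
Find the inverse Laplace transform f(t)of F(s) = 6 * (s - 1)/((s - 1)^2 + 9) 6 * exp(t) * cos(3 * t)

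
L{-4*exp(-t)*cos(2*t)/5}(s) 4*(-s - 1)/(5*((s + 1)^2 + 4))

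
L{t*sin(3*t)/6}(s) s/(s^2+9)^2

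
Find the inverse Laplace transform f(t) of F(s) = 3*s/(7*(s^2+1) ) 3*cos(t) /7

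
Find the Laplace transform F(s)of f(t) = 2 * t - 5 2/s^2 - 5/s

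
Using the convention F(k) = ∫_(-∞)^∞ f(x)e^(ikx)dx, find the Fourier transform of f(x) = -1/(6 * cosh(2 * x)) -pi/(12 * cosh(pi * k/4))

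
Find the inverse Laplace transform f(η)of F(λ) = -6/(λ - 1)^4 -η^3 * exp(η)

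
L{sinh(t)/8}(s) 1/(8*(s^2 - 1))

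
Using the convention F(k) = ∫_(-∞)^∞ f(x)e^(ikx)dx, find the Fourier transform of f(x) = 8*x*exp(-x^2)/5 4*I*sqrt(pi)*k*exp(-k^2/4)/5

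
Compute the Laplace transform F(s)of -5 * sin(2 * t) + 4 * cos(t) 4 * s/(s^2 + 1) - 10/(s^2 + 4)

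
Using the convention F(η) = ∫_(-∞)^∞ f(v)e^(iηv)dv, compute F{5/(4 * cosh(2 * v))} 5 * pi/(8 * cosh(pi * η/4))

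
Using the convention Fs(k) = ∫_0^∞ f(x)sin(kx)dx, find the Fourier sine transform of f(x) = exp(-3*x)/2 k/(2*(k^2 + 9))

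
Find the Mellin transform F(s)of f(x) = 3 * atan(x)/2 -3 * pi * sec(pi * s/2)/(4 * s)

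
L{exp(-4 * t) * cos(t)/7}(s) (s + 4)/(7 * ((s + 4)^2 + 1))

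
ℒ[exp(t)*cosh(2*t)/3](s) (s - 1)/(3*((s - 1)^2 - 4))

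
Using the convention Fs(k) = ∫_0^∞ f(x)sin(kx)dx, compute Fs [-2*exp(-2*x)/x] -2*atan(k/2)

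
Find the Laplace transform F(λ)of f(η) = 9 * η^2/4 9/(2 * λ^3)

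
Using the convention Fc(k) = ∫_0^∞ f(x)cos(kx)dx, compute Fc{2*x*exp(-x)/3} 2*(1 - k^2)/(3*(k^2 + 1)^2)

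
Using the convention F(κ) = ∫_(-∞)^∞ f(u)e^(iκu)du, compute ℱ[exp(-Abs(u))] 2/(κ^2 + 1)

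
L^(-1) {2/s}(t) 2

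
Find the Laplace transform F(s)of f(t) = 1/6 1/(6 * s)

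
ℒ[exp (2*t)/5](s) 1/ (5*(s - 2))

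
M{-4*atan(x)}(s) 2*pi*sec(pi*s/2)/s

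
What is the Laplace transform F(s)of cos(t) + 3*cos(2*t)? s/(s^2 + 1) + 3*s/(s^2 + 4)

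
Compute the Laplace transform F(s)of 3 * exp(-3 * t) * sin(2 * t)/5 6/(5 * ((s + 3)^2 + 4))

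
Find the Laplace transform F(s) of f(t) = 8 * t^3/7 48/(7 * s^4) 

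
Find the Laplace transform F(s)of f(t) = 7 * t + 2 7/s^2 + 2/s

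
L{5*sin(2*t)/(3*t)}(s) 5*atan(2/s)/3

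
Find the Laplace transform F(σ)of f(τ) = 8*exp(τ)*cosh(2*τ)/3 8*(σ - 1)/(3*((σ - 1)^2 - 4))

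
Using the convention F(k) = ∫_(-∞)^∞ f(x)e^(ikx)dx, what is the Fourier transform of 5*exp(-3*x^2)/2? 5*sqrt(3)*sqrt(pi)*exp(-k^2/12)/6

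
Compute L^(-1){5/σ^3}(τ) 5*τ^2/2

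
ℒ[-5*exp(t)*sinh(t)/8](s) -5/(8*s*(s - 2))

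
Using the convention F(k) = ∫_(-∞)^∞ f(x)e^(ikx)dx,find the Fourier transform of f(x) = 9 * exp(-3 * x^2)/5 3 * sqrt(3) * sqrt(pi) * exp(-k^2/12)/5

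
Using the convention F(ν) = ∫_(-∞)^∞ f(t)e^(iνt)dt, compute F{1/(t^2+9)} pi*exp(-3*Abs(ν))/3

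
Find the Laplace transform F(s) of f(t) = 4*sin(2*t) 8/(s^2+4) 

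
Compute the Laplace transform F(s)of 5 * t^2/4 5/(2 * s^3)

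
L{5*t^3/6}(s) 5/s^4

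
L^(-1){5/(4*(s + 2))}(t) 5*exp(-2*t)/4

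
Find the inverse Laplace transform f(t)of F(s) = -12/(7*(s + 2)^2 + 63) -4*exp(-2*t)*sin(3*t)/7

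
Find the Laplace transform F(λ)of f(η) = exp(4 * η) 1/(λ - 4)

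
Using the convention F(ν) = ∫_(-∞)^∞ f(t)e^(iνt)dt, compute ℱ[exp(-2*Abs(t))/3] 4/(3*(ν^2 + 4))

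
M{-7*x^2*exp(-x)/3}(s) -7*gamma(s+2)/3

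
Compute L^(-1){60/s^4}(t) 10 * t^3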